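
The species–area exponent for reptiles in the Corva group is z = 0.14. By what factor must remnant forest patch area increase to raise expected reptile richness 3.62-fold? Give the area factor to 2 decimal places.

9789.84

(A₂/A₁)^0.14 = 3.62, so A₂/A₁ = 3.62^(1/0.14) = 3.62^7.143
ln(A₂/A₁) = ln 3.62 / 0.14 = 1.2865 / 0.14 = 9.1891
A₂/A₁ = e^9.1891 ≈ 9790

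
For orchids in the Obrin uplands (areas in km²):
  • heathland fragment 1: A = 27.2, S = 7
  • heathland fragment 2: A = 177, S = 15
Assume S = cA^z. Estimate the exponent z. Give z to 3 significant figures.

Taking logs: ln S = ln c + z ln A, so z = (ln S₂ − ln S₁)/(ln A₂ − ln A₁).
z = ln(15/7) / ln(177/27.2) = ln(2.143) / ln(6.507) = 0.7621 / 1.8729 = 0.4069

0.407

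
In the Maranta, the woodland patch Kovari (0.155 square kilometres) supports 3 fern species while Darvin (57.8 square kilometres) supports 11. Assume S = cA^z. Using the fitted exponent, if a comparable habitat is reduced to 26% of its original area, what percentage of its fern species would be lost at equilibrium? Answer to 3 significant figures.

25.6%

z = ln(11/3) / ln(57.8/0.155) = 1.2993 / 5.9213 = 0.2194
S_new/S_old = (A_new/A_old)^z = 0.26^0.2194 = exp(0.2194 × -1.3471) = 0.7441
Fraction lost = 1 − 0.7441 = 0.2559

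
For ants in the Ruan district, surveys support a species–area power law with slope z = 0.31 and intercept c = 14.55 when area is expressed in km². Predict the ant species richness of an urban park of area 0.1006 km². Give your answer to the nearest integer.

7 species

S = 14.55 × 0.1006^0.31
ln S = ln 14.55 + 0.31 × ln 0.1006 = 2.6776 + 0.31 × -2.2966 = 1.9656
S = e^1.9656 ≈ 7.14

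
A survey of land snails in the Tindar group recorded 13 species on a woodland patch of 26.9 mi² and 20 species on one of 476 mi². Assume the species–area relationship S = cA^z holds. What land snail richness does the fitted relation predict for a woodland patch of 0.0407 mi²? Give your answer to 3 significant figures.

z = ln(20/13) / ln(476/26.9) = 0.4308 / 2.8733 = 0.1499
c = 13 / 26.9^0.1499 = 13 / 1.638 = 7.936
S₃ = 7.936 × 0.0407^0.1499 = 7.936 × 0.6188 ≈ 4.911

4.91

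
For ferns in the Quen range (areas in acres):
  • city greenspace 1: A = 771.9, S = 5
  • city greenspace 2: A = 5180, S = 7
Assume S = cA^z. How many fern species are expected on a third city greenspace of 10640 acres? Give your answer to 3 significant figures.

z = ln(7/5) / ln(5180/771.9) = 0.3365 / 1.9037 = 0.1767
c = 5 / 771.9^0.1767 = 5 / 3.239 = 1.544
S₃ = 1.544 × 10640^0.1767 = 1.544 × 5.149 ≈ 7.95

7.95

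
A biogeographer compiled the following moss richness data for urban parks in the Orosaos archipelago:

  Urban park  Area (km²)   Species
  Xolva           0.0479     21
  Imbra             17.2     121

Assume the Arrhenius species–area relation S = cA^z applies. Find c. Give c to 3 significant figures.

51.9

z = ln(S₂/S₁) / ln(A₂/A₁) = ln(121/21) / ln(17.2/0.0479) = 1.7513 / 5.8835 = 0.2977
c = S₁ / A₁^z = 21 / 0.0479^0.2977 = 21 / 0.4048 = 51.88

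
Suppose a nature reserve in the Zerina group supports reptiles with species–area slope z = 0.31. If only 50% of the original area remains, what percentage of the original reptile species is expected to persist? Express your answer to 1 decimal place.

S_new/S_old = (A_new/A_old)^z = 0.5^0.31
= exp(0.31 × ln 0.5) = exp(0.31 × -0.6931) = exp(-0.2149) ≈ 0.8066

80.7%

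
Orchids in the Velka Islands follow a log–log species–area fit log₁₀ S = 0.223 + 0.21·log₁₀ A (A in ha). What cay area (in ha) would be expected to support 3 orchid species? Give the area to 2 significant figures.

3 = 1.671 × A^0.21  ⇒  A^0.21 = 3/1.671 = 1.795
ln A = ln(1.795) / 0.21 = 0.5851 / 0.21 = 2.7864
A = e^2.7864 ≈ 16.22 ha

16 ha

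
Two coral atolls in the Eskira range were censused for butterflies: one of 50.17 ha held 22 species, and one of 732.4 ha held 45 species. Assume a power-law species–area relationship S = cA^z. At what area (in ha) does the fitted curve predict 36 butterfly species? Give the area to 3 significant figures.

z = ln(45/22) / ln(732.4/50.17) = 0.7156 / 2.6809 = 0.2669
c = 22 / 50.17^0.2669 = 22 / 2.844 = 7.736
A = (36/7.736)^(1/0.2669) ⇒ ln A = ln(4.654)/0.2669 = 5.7604
A = e^5.7604 ≈ 317.5 ha

317 ha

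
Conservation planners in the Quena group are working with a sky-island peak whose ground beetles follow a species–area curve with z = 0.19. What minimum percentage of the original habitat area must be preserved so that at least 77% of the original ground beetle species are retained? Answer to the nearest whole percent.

25%

Need (A_new/A_old)^0.19 = 0.77, so A_new/A_old = 0.77^(1/0.19) = 0.77^5.263
ln(A_new/A_old) = ln 0.77 / 0.19 = -0.2614 / 0.19 = -1.3756
A_new/A_old = e^-1.3756 ≈ 0.2527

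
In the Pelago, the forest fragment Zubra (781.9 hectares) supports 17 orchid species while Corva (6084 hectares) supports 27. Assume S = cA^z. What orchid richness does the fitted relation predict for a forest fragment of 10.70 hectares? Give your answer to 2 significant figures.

6.5

z = ln(27/17) / ln(6084/781.9) = 0.4626 / 2.0517 = 0.2255
c = 17 / 781.9^0.2255 = 17 / 4.491 = 3.785
S₃ = 3.785 × 10.7^0.2255 = 3.785 × 1.707 ≈ 6.46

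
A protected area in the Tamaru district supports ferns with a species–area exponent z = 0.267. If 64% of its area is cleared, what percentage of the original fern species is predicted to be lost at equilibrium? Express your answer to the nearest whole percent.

S_new/S_old = (A_new/A_old)^z = 0.36^0.267
= exp(0.267 × ln 0.36) = exp(0.267 × -1.0217) = exp(-0.2728) ≈ 0.7613
Fraction lost = 1 − 0.7613 = 0.2387

24%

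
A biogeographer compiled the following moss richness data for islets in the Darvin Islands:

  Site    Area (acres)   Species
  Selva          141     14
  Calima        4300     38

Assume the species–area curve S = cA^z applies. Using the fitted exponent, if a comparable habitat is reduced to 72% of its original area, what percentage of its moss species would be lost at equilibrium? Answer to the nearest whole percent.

9%

z = ln(38/14) / ln(4300/141) = 0.9985 / 3.4176 = 0.2922
S_new/S_old = (A_new/A_old)^z = 0.72^0.2922 = exp(0.2922 × -0.3285) = 0.9085
Fraction lost = 1 − 0.9085 = 0.09152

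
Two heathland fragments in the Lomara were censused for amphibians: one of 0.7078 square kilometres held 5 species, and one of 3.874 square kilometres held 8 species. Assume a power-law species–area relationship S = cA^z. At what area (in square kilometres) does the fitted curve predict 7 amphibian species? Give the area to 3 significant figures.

z = ln(8/5) / ln(3.874/0.7078) = 0.4700 / 1.6999 = 0.2765
c = 5 / 0.7078^0.2765 = 5 / 0.9089 = 5.501
A = (7/5.501)^(1/0.2765) ⇒ ln A = ln(1.272)/0.2765 = 0.8713
A = e^0.8713 ≈ 2.39 square kilometres

2.39 square kilometres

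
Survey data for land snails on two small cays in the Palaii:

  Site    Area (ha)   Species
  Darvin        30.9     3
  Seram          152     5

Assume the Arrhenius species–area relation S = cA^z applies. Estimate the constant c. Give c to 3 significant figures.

z = ln(S₂/S₁) / ln(A₂/A₁) = ln(5/3) / ln(152/30.9) = 0.5108 / 1.5931 = 0.3206
c = S₁ / A₁^z = 3 / 30.9^0.3206 = 3 / 3.004 = 0.9986

0.999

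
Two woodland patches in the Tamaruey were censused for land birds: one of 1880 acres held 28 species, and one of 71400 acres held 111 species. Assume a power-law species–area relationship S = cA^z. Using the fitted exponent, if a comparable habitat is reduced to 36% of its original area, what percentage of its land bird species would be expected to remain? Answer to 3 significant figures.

67.9%

z = ln(111/28) / ln(71400/1880) = 1.3773 / 3.6370 = 0.3787
S_new/S_old = (A_new/A_old)^z = 0.36^0.3787 = exp(0.3787 × -1.0217) = 0.6792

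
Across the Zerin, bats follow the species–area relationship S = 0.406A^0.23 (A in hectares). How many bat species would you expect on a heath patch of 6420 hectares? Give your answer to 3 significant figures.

S = 0.406 × 6420^0.23 = 0.406 × 7.512 ≈ 3.05

3.05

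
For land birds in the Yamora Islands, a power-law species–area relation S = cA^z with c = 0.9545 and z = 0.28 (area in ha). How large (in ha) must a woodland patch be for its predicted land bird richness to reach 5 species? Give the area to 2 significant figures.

370 ha

5 = 0.9545 × A^0.28  ⇒  A^0.28 = 5/0.9545 = 5.238
ln A = ln(5.238) / 0.28 = 1.6560 / 0.28 = 5.9143
A = e^5.9143 ≈ 370.3 ha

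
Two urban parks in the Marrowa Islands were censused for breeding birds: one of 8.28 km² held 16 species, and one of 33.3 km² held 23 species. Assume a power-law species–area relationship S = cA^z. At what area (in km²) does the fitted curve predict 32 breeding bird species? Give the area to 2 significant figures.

120 km²

z = ln(23/16) / ln(33.3/8.28) = 0.3629 / 1.3917 = 0.2608
c = 16 / 8.28^0.2608 = 16 / 1.735 = 9.22
A = (32/9.22)^(1/0.2608) ⇒ ln A = ln(3.471)/0.2608 = 4.7720
A = e^4.7720 ≈ 118.2 km²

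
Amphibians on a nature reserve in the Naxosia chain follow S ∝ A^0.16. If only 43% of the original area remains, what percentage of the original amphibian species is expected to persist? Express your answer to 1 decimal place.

S_new/S_old = (A_new/A_old)^z = 0.43^0.16
= exp(0.16 × ln 0.43) = exp(0.16 × -0.8440) = exp(-0.1350) ≈ 0.8737

87.4%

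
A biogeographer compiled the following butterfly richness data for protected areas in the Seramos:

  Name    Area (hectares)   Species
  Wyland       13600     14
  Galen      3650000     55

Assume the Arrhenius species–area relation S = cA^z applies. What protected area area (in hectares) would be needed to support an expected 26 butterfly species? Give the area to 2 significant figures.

z = ln(55/14) / ln(3650000/13600) = 1.3683 / 5.5924 = 0.2447
c = 14 / 13600^0.2447 = 14 / 10.26 = 1.364
A = (26/1.364)^(1/0.2447) ⇒ ln A = ln(19.06)/0.2447 = 12.0480
A = e^12.0480 ≈ 170751 hectares

170000 hectares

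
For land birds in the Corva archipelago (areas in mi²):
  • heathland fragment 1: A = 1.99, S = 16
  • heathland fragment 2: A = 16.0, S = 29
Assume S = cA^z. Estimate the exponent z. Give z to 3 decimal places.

0.285

Taking logs: ln S = ln c + z ln A, so z = (ln S₂ − ln S₁)/(ln A₂ − ln A₁).
z = ln(29/16) / ln(16/1.99) = ln(1.812) / ln(8.04) = 0.5947 / 2.0845 = 0.2853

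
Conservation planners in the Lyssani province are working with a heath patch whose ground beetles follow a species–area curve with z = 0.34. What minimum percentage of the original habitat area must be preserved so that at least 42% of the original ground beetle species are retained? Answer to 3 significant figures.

7.80%

Need (A_new/A_old)^0.34 = 0.42, so A_new/A_old = 0.42^(1/0.34) = 0.42^2.941
ln(A_new/A_old) = ln 0.42 / 0.34 = -0.8675 / 0.34 = -2.5515
A_new/A_old = e^-2.5515 ≈ 0.07797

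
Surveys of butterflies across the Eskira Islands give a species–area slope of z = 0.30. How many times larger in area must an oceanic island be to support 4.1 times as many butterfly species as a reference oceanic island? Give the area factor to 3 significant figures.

110

(A₂/A₁)^0.3 = 4.1, so A₂/A₁ = 4.1^(1/0.3) = 4.1^3.333
ln(A₂/A₁) = ln 4.1 / 0.3 = 1.4110 / 0.3 = 4.7033
A₂/A₁ = e^4.7033 ≈ 110.3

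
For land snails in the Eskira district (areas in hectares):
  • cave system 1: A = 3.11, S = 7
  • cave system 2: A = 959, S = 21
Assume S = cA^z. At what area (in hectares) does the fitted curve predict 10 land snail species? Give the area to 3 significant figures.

z = ln(21/7) / ln(959/3.11) = 1.0986 / 5.7313 = 0.1917
c = 7 / 3.11^0.1917 = 7 / 1.243 = 5.632
A = (10/5.632)^(1/0.1917) ⇒ ln A = ln(1.776)/0.1917 = 2.9953
A = e^2.9953 ≈ 19.99 hectares

20.0 hectares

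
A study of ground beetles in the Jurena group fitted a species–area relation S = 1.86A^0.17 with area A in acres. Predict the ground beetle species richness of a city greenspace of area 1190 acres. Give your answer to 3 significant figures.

S = 1.86 × 1190^0.17
ln S = ln 1.86 + 0.17 × ln 1190 = 0.6206 + 0.17 × 7.0817 = 1.8245
S = e^1.8245 ≈ 6.199

6.20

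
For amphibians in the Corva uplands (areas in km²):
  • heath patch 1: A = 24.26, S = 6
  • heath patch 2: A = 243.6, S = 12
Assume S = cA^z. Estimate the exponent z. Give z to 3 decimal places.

Taking logs: ln S = ln c + z ln A, so z = (ln S₂ − ln S₁)/(ln A₂ − ln A₁).
z = ln(12/6) / ln(243.6/24.26) = ln(2) / ln(10.04) = 0.6931 / 2.3067 = 0.3005

0.300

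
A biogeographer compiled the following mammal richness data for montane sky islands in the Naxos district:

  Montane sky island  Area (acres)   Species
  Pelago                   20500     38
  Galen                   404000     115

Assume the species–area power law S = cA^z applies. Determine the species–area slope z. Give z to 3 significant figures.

0.371

Taking logs: ln S = ln c + z ln A, so z = (ln S₂ − ln S₁)/(ln A₂ − ln A₁).
z = ln(115/38) / ln(404000/20500) = ln(3.026) / ln(19.71) = 1.1073 / 2.9810 = 0.3715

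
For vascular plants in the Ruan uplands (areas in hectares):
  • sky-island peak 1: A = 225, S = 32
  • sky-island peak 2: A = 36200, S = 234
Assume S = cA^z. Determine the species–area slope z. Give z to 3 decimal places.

0.392

Taking logs: ln S = ln c + z ln A, so z = (ln S₂ − ln S₁)/(ln A₂ − ln A₁).
z = ln(234/32) / ln(36200/225) = ln(7.312) / ln(160.9) = 1.9896 / 5.0807 = 0.3916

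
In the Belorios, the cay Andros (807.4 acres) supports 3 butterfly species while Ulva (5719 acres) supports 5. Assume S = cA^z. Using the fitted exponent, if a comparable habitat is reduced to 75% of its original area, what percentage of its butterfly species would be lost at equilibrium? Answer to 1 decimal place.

7.2%

z = ln(5/3) / ln(5719/807.4) = 0.5108 / 1.9577 = 0.2609
S_new/S_old = (A_new/A_old)^z = 0.75^0.2609 = exp(0.2609 × -0.2877) = 0.9277
Fraction lost = 1 − 0.9277 = 0.07232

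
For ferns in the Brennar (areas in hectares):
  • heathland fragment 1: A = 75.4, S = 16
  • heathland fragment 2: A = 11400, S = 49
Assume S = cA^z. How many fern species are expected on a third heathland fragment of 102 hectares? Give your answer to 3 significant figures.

z = ln(49/16) / ln(11400/75.4) = 1.1192 / 5.0186 = 0.2230
c = 16 / 75.4^0.2230 = 16 / 2.622 = 6.101
S₃ = 6.101 × 102^0.2230 = 6.101 × 2.805 ≈ 17.12

17.1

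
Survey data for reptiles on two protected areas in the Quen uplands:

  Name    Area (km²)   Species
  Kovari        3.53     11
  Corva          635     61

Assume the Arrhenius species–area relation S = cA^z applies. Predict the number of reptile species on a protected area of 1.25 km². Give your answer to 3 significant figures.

7.81

z = ln(61/11) / ln(635/3.53) = 1.7130 / 5.1923 = 0.3299
c = 11 / 3.53^0.3299 = 11 / 1.516 = 7.256
S₃ = 7.256 × 1.25^0.3299 = 7.256 × 1.076 ≈ 7.81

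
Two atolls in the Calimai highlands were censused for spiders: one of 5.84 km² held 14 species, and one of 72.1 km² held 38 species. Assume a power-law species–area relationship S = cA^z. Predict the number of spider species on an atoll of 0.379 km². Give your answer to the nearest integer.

5

z = ln(38/14) / ln(72.1/5.84) = 0.9985 / 2.5133 = 0.3973
c = 14 / 5.84^0.3973 = 14 / 2.016 = 6.944
S₃ = 6.944 × 0.379^0.3973 = 6.944 × 0.6801 ≈ 4.723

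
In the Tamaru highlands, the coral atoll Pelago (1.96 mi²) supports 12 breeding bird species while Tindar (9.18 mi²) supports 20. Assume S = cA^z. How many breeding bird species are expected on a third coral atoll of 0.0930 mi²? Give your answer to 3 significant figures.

z = ln(20/12) / ln(9.18/1.96) = 0.5108 / 1.5441 = 0.3308
c = 12 / 1.96^0.3308 = 12 / 1.249 = 9.605
S₃ = 9.605 × 0.093^0.3308 = 9.605 × 0.4558 ≈ 4.378

4.38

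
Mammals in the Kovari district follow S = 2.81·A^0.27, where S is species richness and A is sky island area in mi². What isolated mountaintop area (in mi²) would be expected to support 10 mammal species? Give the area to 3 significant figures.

110 mi²

10 = 2.81 × A^0.27  ⇒  A^0.27 = 10/2.81 = 3.559
ln A = ln(3.559) / 0.27 = 1.2694 / 0.27 = 4.7015
A = e^4.7015 ≈ 110.1 mi²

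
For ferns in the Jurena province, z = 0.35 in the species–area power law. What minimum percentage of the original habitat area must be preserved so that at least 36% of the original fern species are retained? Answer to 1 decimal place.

5.4%

Need (A_new/A_old)^0.35 = 0.36, so A_new/A_old = 0.36^(1/0.35) = 0.36^2.857
ln(A_new/A_old) = ln 0.36 / 0.35 = -1.0217 / 0.35 = -2.9190
A_new/A_old = e^-2.9190 ≈ 0.05399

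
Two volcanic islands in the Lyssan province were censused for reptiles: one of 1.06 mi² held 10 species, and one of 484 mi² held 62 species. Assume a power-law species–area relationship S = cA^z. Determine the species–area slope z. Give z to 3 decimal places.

0.298

Taking logs: ln S = ln c + z ln A, so z = (ln S₂ − ln S₁)/(ln A₂ − ln A₁).
z = ln(62/10) / ln(484/1.06) = ln(6.2) / ln(456.6) = 1.8245 / 6.1238 = 0.2979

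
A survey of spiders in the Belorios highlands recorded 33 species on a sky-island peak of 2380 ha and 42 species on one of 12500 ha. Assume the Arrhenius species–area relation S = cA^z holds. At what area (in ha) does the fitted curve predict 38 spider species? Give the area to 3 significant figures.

6280 ha

z = ln(42/33) / ln(12500/2380) = 0.2412 / 1.6586 = 0.1454
c = 33 / 2380^0.1454 = 33 / 3.097 = 10.66
A = (38/10.66)^(1/0.1454) ⇒ ln A = ln(3.566)/0.1454 = 8.7451
A = e^8.7451 ≈ 6280 ha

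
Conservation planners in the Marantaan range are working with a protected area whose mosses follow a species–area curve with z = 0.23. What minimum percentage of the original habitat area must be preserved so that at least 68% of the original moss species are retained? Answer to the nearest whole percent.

19%

Need (A_new/A_old)^0.23 = 0.68, so A_new/A_old = 0.68^(1/0.23) = 0.68^4.348
ln(A_new/A_old) = ln 0.68 / 0.23 = -0.3857 / 0.23 = -1.6768
A_new/A_old = e^-1.6768 ≈ 0.187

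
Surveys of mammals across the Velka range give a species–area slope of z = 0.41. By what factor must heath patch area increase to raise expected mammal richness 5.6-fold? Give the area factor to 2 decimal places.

66.81

(A₂/A₁)^0.41 = 5.6, so A₂/A₁ = 5.6^(1/0.41) = 5.6^2.439
ln(A₂/A₁) = ln 5.6 / 0.41 = 1.7228 / 0.41 = 4.2019
A₂/A₁ = e^4.2019 ≈ 66.81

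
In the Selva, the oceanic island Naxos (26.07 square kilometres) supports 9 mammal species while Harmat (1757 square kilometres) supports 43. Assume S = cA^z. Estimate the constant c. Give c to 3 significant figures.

z = ln(S₂/S₁) / ln(A₂/A₁) = ln(43/9) / ln(1757/26.07) = 1.5640 / 4.2106 = 0.3714
c = S₁ / A₁^z = 9 / 26.07^0.3714 = 9 / 3.357 = 2.681

2.68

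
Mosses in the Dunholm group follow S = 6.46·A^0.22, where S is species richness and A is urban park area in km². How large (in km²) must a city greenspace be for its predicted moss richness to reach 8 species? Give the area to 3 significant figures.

8 = 6.46 × A^0.22  ⇒  A^0.22 = 8/6.46 = 1.238
ln A = ln(1.238) / 0.22 = 0.2138 / 0.22 = 0.9719
A = e^0.9719 ≈ 2.643 km²

2.64 km²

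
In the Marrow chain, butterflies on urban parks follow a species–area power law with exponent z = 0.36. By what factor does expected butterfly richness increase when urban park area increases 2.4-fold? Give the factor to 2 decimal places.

1.37

S₂/S₁ = (A₂/A₁)^z = 2.4^0.36
ln(S₂/S₁) = 0.36 × ln 2.4 = 0.36 × 0.8755 = 0.3152
S₂/S₁ = e^0.3152 ≈ 1.37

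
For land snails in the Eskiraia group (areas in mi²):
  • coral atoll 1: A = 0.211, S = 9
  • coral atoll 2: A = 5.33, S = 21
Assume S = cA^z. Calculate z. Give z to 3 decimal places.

Taking logs: ln S = ln c + z ln A, so z = (ln S₂ − ln S₁)/(ln A₂ − ln A₁).
z = ln(21/9) / ln(5.33/0.211) = ln(2.333) / ln(25.26) = 0.8473 / 3.2292 = 0.2624

0.262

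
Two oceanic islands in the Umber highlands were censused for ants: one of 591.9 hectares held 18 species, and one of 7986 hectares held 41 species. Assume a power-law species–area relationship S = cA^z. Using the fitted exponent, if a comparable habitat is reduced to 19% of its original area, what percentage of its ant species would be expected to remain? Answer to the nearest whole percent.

59%

z = ln(41/18) / ln(7986/591.9) = 0.8232 / 2.6021 = 0.3164
S_new/S_old = (A_new/A_old)^z = 0.19^0.3164 = exp(0.3164 × -1.6607) = 0.5913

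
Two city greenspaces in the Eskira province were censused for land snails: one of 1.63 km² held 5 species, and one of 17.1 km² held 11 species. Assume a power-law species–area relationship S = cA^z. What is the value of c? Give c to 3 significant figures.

z = ln(S₂/S₁) / ln(A₂/A₁) = ln(11/5) / ln(17.1/1.63) = 0.7885 / 2.3505 = 0.3354
c = S₁ / A₁^z = 5 / 1.63^0.3354 = 5 / 1.178 = 4.244

4.24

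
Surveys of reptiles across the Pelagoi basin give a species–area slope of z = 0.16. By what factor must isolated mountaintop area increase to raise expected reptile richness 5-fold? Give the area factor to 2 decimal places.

(A₂/A₁)^0.16 = 5, so A₂/A₁ = 5^(1/0.16) = 5^6.25
ln(A₂/A₁) = ln 5 / 0.16 = 1.6094 / 0.16 = 10.0590
A₂/A₁ = e^10.0590 ≈ 23365

23364.82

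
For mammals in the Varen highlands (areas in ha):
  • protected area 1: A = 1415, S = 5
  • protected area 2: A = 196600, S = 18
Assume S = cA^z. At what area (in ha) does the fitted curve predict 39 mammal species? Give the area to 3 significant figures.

3860000 ha

z = ln(18/5) / ln(196600/1415) = 1.2809 / 4.9340 = 0.2596
c = 5 / 1415^0.2596 = 5 / 6.576 = 0.7603
A = (39/0.7603)^(1/0.2596) ⇒ ln A = ln(51.29)/0.2596 = 15.1672
A = e^15.1672 ≈ 3863887 ha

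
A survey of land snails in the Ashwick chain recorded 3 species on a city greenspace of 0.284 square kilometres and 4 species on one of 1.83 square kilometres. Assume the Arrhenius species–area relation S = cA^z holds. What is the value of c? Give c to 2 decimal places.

3.64

z = ln(S₂/S₁) / ln(A₂/A₁) = ln(4/3) / ln(1.83/0.284) = 0.2877 / 1.8631 = 0.1544
c = S₁ / A₁^z = 3 / 0.284^0.1544 = 3 / 0.8234 = 3.644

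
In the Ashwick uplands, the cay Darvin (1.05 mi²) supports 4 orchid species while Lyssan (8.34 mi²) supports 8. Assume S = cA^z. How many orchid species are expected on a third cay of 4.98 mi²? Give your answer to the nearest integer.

z = ln(8/4) / ln(8.34/1.05) = 0.6931 / 2.0723 = 0.3345
c = 4 / 1.05^0.3345 = 4 / 1.016 = 3.935
S₃ = 3.935 × 4.98^0.3345 = 3.935 × 1.711 ≈ 6.733

7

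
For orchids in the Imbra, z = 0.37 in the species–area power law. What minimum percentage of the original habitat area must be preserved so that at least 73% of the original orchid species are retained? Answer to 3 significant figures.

42.7%

Need (A_new/A_old)^0.37 = 0.73, so A_new/A_old = 0.73^(1/0.37) = 0.73^2.703
ln(A_new/A_old) = ln 0.73 / 0.37 = -0.3147 / 0.37 = -0.8506
A_new/A_old = e^-0.8506 ≈ 0.4272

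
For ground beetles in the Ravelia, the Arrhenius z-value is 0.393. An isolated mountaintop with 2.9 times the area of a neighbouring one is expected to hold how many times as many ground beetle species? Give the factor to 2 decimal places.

1.52

S₂/S₁ = (A₂/A₁)^z = 2.9^0.393
ln(S₂/S₁) = 0.393 × ln 2.9 = 0.393 × 1.0647 = 0.4184
S₂/S₁ = e^0.4184 ≈ 1.52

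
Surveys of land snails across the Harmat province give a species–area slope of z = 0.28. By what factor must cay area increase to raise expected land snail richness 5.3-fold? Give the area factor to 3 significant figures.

386

(A₂/A₁)^0.28 = 5.3, so A₂/A₁ = 5.3^(1/0.28) = 5.3^3.571
ln(A₂/A₁) = ln 5.3 / 0.28 = 1.6677 / 0.28 = 5.9561
A₂/A₁ = e^5.9561 ≈ 386.1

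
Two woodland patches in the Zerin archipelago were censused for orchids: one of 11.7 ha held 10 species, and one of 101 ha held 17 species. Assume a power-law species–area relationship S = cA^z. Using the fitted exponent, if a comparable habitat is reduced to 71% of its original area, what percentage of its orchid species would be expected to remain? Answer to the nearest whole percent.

92%

z = ln(17/10) / ln(101/11.7) = 0.5306 / 2.1555 = 0.2462
S_new/S_old = (A_new/A_old)^z = 0.71^0.2462 = exp(0.2462 × -0.3425) = 0.9191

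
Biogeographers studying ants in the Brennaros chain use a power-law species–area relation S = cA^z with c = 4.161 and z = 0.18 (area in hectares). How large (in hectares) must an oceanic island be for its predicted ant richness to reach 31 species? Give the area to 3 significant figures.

31 = 4.161 × A^0.18  ⇒  A^0.18 = 31/4.161 = 7.45
ln A = ln(7.45) / 0.18 = 2.0082 / 0.18 = 11.1568
A = e^11.1568 ≈ 70041 hectares

70000 hectares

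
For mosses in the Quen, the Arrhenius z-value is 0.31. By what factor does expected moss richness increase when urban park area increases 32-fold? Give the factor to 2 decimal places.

2.93

S₂/S₁ = (A₂/A₁)^z = 32^0.31
ln(S₂/S₁) = 0.31 × ln 32 = 0.31 × 3.4657 = 1.0744
S₂/S₁ = e^1.0744 ≈ 2.928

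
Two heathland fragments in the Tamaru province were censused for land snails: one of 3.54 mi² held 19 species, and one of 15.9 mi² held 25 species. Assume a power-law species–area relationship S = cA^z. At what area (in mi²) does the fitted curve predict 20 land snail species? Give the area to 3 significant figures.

z = ln(25/19) / ln(15.9/3.54) = 0.2744 / 1.5022 = 0.1827
c = 19 / 3.54^0.1827 = 19 / 1.26 = 15.08
A = (20/15.08)^(1/0.1827) ⇒ ln A = ln(1.326)/0.1827 = 1.5449
A = e^1.5449 ≈ 4.687 mi²

4.69 mi²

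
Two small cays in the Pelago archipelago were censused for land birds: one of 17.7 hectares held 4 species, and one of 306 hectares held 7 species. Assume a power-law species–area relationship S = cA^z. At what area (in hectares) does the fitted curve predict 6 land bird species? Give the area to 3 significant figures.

140 hectares

z = ln(7/4) / ln(306/17.7) = 0.5596 / 2.8500 = 0.1964
c = 4 / 17.7^0.1964 = 4 / 1.758 = 2.275
A = (6/2.275)^(1/0.1964) ⇒ ln A = ln(2.637)/0.1964 = 4.9385
A = e^4.9385 ≈ 139.6 hectares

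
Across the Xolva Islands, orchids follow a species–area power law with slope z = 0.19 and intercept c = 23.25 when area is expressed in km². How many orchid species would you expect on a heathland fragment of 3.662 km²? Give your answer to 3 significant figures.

S = 23.25 × 3.662^0.19
ln S = ln 23.25 + 0.19 × ln 3.662 = 3.1463 + 0.19 × 1.2980 = 3.3929
S = e^3.3929 ≈ 29.75

29.8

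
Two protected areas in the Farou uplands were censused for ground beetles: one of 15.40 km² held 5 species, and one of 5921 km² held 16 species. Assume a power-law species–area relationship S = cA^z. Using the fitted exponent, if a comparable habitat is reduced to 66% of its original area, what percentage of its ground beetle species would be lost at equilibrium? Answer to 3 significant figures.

z = ln(16/5) / ln(5921/15.4) = 1.1632 / 5.9519 = 0.1954
S_new/S_old = (A_new/A_old)^z = 0.66^0.1954 = exp(0.1954 × -0.4155) = 0.922
Fraction lost = 1 − 0.922 = 0.07799

7.80%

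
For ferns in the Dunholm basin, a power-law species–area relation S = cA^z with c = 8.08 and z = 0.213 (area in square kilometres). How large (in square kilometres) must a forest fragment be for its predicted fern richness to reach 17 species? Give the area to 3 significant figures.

32.9 square kilometres

17 = 8.08 × A^0.213  ⇒  A^0.213 = 17/8.08 = 2.104
ln A = ln(2.104) / 0.213 = 0.7438 / 0.213 = 3.4921
A = e^3.4921 ≈ 32.86 square kilometres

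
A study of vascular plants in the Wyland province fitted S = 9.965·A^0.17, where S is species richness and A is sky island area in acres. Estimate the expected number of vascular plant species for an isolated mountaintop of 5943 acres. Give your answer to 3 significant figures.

43.7

S = 9.965 × 5943^0.17 = 9.965 × 4.381 ≈ 43.66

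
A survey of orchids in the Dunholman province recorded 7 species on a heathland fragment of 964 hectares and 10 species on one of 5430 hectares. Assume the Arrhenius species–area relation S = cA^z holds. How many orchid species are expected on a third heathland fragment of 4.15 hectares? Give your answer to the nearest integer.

2

z = ln(10/7) / ln(5430/964) = 0.3567 / 1.7286 = 0.2063
c = 7 / 964^0.2063 = 7 / 4.128 = 1.696
S₃ = 1.696 × 4.15^0.2063 = 1.696 × 1.341 ≈ 2.275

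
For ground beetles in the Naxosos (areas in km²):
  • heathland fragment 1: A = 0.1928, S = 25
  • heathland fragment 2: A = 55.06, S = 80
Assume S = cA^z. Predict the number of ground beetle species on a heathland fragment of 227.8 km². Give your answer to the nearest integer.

107

z = ln(80/25) / ln(55.06/0.1928) = 1.1632 / 5.6545 = 0.2057
c = 25 / 0.1928^0.2057 = 25 / 0.7128 = 35.07
S₃ = 35.07 × 227.8^0.2057 = 35.07 × 3.055 ≈ 107.1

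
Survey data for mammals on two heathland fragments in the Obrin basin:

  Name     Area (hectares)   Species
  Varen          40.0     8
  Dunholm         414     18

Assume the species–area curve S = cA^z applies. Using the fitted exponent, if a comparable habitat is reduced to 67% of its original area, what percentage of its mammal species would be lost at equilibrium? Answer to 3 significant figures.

13.0%

z = ln(18/8) / ln(414/40) = 0.8109 / 2.3370 = 0.3470
S_new/S_old = (A_new/A_old)^z = 0.67^0.3470 = exp(0.3470 × -0.4005) = 0.8703
Fraction lost = 1 − 0.8703 = 0.1297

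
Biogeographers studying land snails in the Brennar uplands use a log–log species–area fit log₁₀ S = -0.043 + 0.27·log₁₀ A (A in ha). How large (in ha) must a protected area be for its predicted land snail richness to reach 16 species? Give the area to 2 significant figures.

16 = 0.9057 × A^0.27  ⇒  A^0.27 = 16/0.9057 = 17.67
ln A = ln(17.67) / 0.27 = 2.8716 / 0.27 = 10.6356
A = e^10.6356 ≈ 41588 ha

42000 ha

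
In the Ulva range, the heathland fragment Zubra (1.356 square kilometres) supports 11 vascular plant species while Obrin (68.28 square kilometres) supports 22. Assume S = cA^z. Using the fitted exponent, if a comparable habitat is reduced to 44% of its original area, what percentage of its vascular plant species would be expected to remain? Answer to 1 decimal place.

86.5%

z = ln(22/11) / ln(68.28/1.356) = 0.6931 / 3.9191 = 0.1769
S_new/S_old = (A_new/A_old)^z = 0.44^0.1769 = exp(0.1769 × -0.8210) = 0.8648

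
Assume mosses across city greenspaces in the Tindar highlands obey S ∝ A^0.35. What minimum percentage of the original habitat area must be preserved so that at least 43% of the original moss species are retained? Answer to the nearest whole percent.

Need (A_new/A_old)^0.35 = 0.43, so A_new/A_old = 0.43^(1/0.35) = 0.43^2.857
ln(A_new/A_old) = ln 0.43 / 0.35 = -0.8440 / 0.35 = -2.4113
A_new/A_old = e^-2.4113 ≈ 0.08969

9%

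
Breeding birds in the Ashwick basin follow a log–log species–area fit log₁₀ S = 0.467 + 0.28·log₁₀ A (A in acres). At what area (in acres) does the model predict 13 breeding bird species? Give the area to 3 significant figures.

204 acres

13 = 2.931 × A^0.28  ⇒  A^0.28 = 13/2.931 = 4.436
ln A = ln(4.436) / 0.28 = 1.4896 / 0.28 = 5.3202
A = e^5.3202 ≈ 204.4 acres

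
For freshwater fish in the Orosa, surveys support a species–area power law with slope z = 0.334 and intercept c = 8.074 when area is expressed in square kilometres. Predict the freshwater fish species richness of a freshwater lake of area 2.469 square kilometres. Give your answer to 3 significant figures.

S = 8.074 × 2.469^0.334
ln S = ln 8.074 + 0.334 × ln 2.469 = 2.0886 + 0.334 × 0.9038 = 2.3905
S = e^2.3905 ≈ 10.92

10.9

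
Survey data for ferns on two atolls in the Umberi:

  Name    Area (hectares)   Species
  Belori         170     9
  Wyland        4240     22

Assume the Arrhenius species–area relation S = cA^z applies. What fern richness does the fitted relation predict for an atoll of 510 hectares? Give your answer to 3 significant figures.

z = ln(22/9) / ln(4240/170) = 0.8938 / 3.2165 = 0.2779
c = 9 / 170^0.2779 = 9 / 4.167 = 2.16
S₃ = 2.16 × 510^0.2779 = 2.16 × 5.654 ≈ 12.21

12.2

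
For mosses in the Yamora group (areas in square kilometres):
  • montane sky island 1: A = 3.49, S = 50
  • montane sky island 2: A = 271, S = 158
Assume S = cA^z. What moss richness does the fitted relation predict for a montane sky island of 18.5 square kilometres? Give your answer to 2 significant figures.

z = ln(158/50) / ln(271/3.49) = 1.1506 / 4.3522 = 0.2644
c = 50 / 3.49^0.2644 = 50 / 1.392 = 35.93
S₃ = 35.93 × 18.5^0.2644 = 35.93 × 2.163 ≈ 77.71

78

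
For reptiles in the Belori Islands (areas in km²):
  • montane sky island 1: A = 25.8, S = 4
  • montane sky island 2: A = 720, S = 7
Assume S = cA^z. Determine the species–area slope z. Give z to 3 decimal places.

Taking logs: ln S = ln c + z ln A, so z = (ln S₂ − ln S₁)/(ln A₂ − ln A₁).
z = ln(7/4) / ln(720/25.8) = ln(1.75) / ln(27.91) = 0.5596 / 3.3289 = 0.1681

0.168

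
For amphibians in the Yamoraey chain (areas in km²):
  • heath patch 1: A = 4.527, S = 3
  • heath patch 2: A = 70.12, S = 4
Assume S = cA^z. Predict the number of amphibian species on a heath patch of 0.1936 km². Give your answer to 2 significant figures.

2.2

z = ln(4/3) / ln(70.12/4.527) = 0.2877 / 2.7401 = 0.1050
c = 3 / 4.527^0.1050 = 3 / 1.172 = 2.56
S₃ = 2.56 × 0.1936^0.1050 = 2.56 × 0.8417 ≈ 2.155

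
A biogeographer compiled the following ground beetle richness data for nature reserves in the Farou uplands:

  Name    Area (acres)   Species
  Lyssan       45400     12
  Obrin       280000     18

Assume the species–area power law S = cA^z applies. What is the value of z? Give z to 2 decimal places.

Taking logs: ln S = ln c + z ln A, so z = (ln S₂ − ln S₁)/(ln A₂ − ln A₁).
z = ln(18/12) / ln(280000/45400) = ln(1.5) / ln(6.167) = 0.4055 / 1.8193 = 0.2229

0.22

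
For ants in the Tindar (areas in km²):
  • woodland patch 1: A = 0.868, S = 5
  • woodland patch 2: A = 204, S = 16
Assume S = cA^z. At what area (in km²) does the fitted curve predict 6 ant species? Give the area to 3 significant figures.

2.04 km²

z = ln(16/5) / ln(204/0.868) = 1.1632 / 5.4597 = 0.2130
c = 5 / 0.868^0.2130 = 5 / 0.9703 = 5.153
A = (6/5.153)^(1/0.2130) ⇒ ln A = ln(1.164)/0.2130 = 0.7142
A = e^0.7142 ≈ 2.043 km²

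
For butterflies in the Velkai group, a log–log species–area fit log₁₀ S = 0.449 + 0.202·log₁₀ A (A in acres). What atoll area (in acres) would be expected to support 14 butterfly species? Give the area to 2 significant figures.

14 = 2.812 × A^0.202  ⇒  A^0.202 = 14/2.812 = 4.979
ln A = ln(4.979) / 0.202 = 1.6052 / 0.202 = 7.9465
A = e^7.9465 ≈ 2826 acres

2800 acres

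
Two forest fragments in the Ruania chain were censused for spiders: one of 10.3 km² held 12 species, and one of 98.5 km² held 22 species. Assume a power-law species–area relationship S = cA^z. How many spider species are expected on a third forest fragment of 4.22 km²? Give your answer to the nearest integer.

z = ln(22/12) / ln(98.5/10.3) = 0.6061 / 2.2579 = 0.2684
c = 12 / 10.3^0.2684 = 12 / 1.87 = 6.416
S₃ = 6.416 × 4.22^0.2684 = 6.416 × 1.472 ≈ 9.444

9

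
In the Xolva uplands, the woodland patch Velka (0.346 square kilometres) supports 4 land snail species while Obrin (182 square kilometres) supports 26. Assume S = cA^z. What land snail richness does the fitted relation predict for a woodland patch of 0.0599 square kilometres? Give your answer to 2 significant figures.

z = ln(26/4) / ln(182/0.346) = 1.8718 / 6.2653 = 0.2988
c = 4 / 0.346^0.2988 = 4 / 0.7283 = 5.492
S₃ = 5.492 × 0.0599^0.2988 = 5.492 × 0.4313 ≈ 2.369

2.4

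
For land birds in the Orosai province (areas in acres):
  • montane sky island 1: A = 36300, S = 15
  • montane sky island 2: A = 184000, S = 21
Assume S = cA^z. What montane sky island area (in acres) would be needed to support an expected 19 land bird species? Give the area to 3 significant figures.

114000 acres

z = ln(21/15) / ln(184000/36300) = 0.3365 / 1.6231 = 0.2073
c = 15 / 36300^0.2073 = 15 / 8.816 = 1.701
A = (19/1.701)^(1/0.2073) ⇒ ln A = ln(11.17)/0.2073 = 11.6399
A = e^11.6399 ≈ 113538 acres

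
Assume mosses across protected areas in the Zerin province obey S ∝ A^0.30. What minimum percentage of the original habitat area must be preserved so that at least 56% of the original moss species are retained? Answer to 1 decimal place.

14.5%

Need (A_new/A_old)^0.3 = 0.56, so A_new/A_old = 0.56^(1/0.3) = 0.56^3.333
ln(A_new/A_old) = ln 0.56 / 0.3 = -0.5798 / 0.3 = -1.9327
A_new/A_old = e^-1.9327 ≈ 0.1448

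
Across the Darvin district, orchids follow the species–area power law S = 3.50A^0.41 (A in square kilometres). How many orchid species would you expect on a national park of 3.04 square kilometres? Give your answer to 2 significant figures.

5.5

S = 3.5 × 3.04^0.41
ln S = ln 3.5 + 0.41 × ln 3.04 = 1.2528 + 0.41 × 1.1119 = 1.7086
S = e^1.7086 ≈ 5.521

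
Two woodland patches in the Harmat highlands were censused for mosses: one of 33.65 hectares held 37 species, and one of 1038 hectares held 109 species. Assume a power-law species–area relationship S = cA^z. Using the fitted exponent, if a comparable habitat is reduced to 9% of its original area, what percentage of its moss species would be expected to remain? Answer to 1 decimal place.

z = ln(109/37) / ln(1038/33.65) = 1.0804 / 3.4290 = 0.3151
S_new/S_old = (A_new/A_old)^z = 0.09^0.3151 = exp(0.3151 × -2.4079) = 0.4683

46.8%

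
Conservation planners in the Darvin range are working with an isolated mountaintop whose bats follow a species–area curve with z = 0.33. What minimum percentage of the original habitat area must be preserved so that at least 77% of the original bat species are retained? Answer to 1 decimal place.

45.3%

Need (A_new/A_old)^0.33 = 0.77, so A_new/A_old = 0.77^(1/0.33) = 0.77^3.03
ln(A_new/A_old) = ln 0.77 / 0.33 = -0.2614 / 0.33 = -0.7920
A_new/A_old = e^-0.7920 ≈ 0.4529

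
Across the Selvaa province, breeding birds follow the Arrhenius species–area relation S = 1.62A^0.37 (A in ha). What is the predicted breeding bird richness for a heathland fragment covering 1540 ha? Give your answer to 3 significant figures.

S = 1.62 × 1540^0.37 = 1.62 × 15.11 ≈ 24.48

24.5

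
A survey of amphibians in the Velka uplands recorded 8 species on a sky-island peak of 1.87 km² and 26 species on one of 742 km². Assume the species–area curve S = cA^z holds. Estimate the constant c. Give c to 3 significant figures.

7.07

z = ln(S₂/S₁) / ln(A₂/A₁) = ln(26/8) / ln(742/1.87) = 1.1787 / 5.9834 = 0.1970
c = S₁ / A₁^z = 8 / 1.87^0.1970 = 8 / 1.131 = 7.072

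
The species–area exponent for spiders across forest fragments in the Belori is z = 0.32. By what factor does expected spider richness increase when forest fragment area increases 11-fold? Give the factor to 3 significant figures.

S₂/S₁ = (A₂/A₁)^z = 11^0.32
ln(S₂/S₁) = 0.32 × ln 11 = 0.32 × 2.3979 = 0.7673
S₂/S₁ = e^0.7673 ≈ 2.154

2.15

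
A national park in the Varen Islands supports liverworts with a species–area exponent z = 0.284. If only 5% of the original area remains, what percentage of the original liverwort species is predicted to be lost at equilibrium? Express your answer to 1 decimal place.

S_new/S_old = (A_new/A_old)^z = 0.05^0.284
= exp(0.284 × ln 0.05) = exp(0.284 × -2.9957) = exp(-0.8508) ≈ 0.4271
Fraction lost = 1 − 0.4271 = 0.5729

57.3%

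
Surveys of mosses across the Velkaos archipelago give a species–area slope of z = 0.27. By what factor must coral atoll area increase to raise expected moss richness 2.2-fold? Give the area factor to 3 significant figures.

(A₂/A₁)^0.27 = 2.2, so A₂/A₁ = 2.2^(1/0.27) = 2.2^3.704
ln(A₂/A₁) = ln 2.2 / 0.27 = 0.7885 / 0.27 = 2.9202
A₂/A₁ = e^2.9202 ≈ 18.55

18.5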